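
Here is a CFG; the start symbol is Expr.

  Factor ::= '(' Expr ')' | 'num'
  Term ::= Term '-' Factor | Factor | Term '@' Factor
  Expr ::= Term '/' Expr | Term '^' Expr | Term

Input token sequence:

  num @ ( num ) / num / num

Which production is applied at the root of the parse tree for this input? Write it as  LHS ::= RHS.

Expr ::= Term '/' Expr

[Expr [Term [Term [Factor num]] @ [Factor ( [Expr [Term [Factor num]]] )]] / [Expr [Term [Factor num]] / [Expr [Term [Factor num]]]]]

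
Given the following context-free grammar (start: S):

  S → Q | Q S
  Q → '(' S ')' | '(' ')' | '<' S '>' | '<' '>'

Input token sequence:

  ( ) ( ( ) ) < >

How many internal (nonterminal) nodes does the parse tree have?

[S [Q ( )] [S [Q ( [S [Q ( )]] )] [S [Q < >]]]]

8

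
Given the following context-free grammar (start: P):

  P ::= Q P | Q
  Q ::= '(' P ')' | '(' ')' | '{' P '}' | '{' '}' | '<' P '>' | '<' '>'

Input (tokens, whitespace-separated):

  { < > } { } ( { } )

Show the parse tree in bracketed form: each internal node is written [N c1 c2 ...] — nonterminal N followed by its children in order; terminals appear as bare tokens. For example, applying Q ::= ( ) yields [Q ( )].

[P [Q { [P [Q < >]] }] [P [Q { }] [P [Q ( [P [Q { }]] )]]]]

P
Q P
{ P } P
{ Q } P
{ < > } P
{ < > } Q P
{ < > } { } P
{ < > } { } Q
{ < > } { } ( P )
{ < > } { } ( Q )
{ < > } { } ( { } )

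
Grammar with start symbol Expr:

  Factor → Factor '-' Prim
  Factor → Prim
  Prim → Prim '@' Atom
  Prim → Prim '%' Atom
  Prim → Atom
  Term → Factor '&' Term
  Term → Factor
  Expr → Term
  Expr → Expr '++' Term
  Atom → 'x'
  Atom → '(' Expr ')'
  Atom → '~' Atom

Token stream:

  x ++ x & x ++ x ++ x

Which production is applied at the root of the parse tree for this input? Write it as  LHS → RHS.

Expr → Expr '++' Term

[Expr [Expr [Expr [Expr [Term [Factor [Prim [Atom x]]]]] ++ [Term [Factor [Prim [Atom x]]] & [Term [Factor [Prim [Atom x]]]]]] ++ [Term [Factor [Prim [Atom x]]]]] ++ [Term [Factor [Prim [Atom x]]]]]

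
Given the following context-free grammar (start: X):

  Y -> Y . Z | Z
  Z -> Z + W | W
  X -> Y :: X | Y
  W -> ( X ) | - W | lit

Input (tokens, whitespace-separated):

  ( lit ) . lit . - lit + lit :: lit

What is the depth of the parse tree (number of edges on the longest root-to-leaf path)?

10

[X [Y [Y [Y [Z [W ( [X [Y [Z [W lit]]]] )]]] . [Z [W lit]]] . [Z [Z [W - [W lit]]] + [W lit]]] :: [X [Y [Z [W lit]]]]]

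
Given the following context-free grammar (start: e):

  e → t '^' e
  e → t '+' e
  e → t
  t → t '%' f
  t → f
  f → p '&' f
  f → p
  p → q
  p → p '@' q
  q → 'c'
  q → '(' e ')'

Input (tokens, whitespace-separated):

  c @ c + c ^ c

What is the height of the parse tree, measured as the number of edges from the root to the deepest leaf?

7

[e [t [f [p [p [q c]] @ [q c]]]] + [e [t [f [p [q c]]]] ^ [e [t [f [p [q c]]]]]]]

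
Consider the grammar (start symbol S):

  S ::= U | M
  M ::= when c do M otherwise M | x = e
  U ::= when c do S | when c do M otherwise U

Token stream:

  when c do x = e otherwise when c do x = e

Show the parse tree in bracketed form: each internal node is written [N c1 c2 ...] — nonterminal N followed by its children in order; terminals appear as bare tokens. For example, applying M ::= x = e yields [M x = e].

[S [U when c do [M x = e] otherwise [U when c do [S [M x = e]]]]]

S
U
when c do M otherwise U
when c do x = e otherwise U
when c do x = e otherwise when c do S
when c do x = e otherwise when c do M
when c do x = e otherwise when c do x = e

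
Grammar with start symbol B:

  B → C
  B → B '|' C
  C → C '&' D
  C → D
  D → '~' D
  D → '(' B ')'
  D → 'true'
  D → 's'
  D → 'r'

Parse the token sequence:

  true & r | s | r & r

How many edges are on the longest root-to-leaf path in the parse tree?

[B [B [B [C [C [D true]] & [D r]]] | [C [D s]]] | [C [C [D r]] & [D r]]]

6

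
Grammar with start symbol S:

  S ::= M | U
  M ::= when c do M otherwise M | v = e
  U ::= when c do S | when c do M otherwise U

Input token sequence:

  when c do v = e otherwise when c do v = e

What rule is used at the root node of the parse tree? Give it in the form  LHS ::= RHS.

S ::= U

[S [U when c do [M v = e] otherwise [U when c do [S [M v = e]]]]]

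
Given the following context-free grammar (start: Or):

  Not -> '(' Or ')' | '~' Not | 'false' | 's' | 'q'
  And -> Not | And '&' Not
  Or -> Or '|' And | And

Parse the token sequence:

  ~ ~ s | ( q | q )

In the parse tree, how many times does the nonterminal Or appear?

[Or [Or [And [Not ~ [Not ~ [Not s]]]]] | [And [Not ( [Or [Or [And [Not q]]] | [And [Not q]]] )]]]

4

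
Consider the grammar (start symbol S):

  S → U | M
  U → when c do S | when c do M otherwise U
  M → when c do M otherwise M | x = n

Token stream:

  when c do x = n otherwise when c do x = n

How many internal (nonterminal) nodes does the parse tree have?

[S [U when c do [M x = n] otherwise [U when c do [S [M x = n]]]]]

6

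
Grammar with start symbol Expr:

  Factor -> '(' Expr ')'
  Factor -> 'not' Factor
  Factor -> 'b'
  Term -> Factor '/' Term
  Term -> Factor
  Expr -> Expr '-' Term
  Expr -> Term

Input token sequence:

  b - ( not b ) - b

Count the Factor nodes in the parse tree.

5

[Expr [Expr [Expr [Term [Factor b]]] - [Term [Factor ( [Expr [Term [Factor not [Factor b]]]] )]]] - [Term [Factor b]]]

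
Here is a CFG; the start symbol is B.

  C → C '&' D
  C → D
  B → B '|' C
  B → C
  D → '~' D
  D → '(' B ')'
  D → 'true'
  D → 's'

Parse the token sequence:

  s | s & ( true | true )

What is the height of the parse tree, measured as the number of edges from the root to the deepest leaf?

[B [B [C [D s]]] | [C [C [D s]] & [D ( [B [B [C [D true]]] | [C [D true]]] )]]]

7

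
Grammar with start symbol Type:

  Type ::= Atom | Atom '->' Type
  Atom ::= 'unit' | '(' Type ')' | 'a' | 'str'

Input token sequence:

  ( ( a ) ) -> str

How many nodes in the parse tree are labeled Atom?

[Type [Atom ( [Type [Atom ( [Type [Atom a]] )]] )] -> [Type [Atom str]]]

4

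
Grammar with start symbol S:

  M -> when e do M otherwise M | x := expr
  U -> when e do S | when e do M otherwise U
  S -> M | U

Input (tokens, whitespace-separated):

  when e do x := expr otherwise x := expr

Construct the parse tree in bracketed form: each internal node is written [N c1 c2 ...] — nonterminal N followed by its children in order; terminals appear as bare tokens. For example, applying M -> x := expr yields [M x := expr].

[S [M when e do [M x := expr] otherwise [M x := expr]]]

S
M
when e do M otherwise M
when e do x := expr otherwise M
when e do x := expr otherwise x := expr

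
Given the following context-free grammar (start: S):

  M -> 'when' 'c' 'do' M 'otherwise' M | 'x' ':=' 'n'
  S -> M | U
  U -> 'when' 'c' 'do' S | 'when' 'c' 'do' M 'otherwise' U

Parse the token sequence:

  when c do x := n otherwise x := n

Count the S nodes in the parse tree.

[S [M when c do [M x := n] otherwise [M x := n]]]

1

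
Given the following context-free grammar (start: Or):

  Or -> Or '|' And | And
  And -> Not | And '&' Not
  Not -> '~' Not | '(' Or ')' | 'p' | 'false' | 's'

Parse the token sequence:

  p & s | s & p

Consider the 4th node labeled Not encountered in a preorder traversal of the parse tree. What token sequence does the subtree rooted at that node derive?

p

[Or [Or [And [And [Not p]] & [Not s]]] | [And [And [Not s]] & [Not p]]]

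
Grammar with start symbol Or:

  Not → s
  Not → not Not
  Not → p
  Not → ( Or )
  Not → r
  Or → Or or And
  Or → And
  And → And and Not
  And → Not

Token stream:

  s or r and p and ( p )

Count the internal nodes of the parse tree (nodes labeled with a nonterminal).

[Or [Or [And [Not s]]] or [And [And [And [Not r]] and [Not p]] and [Not ( [Or [And [Not p]]] )]]]

13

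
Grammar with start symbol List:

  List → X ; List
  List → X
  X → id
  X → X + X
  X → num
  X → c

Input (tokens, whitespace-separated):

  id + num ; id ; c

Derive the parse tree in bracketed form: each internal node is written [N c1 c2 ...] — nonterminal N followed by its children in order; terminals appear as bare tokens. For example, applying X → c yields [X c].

List
X ; List
X + X ; List
id + X ; List
id + num ; List
id + num ; X ; List
id + num ; id ; List
id + num ; id ; X
id + num ; id ; c

[List [X [X id] + [X num]] ; [List [X id] ; [List [X c]]]]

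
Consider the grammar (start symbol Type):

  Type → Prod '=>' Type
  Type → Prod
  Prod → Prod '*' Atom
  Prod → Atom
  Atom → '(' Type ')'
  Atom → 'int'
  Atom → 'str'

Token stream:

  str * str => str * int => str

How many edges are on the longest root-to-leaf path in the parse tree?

[Type [Prod [Prod [Atom str]] * [Atom str]] => [Type [Prod [Prod [Atom str]] * [Atom int]] => [Type [Prod [Atom str]]]]]

5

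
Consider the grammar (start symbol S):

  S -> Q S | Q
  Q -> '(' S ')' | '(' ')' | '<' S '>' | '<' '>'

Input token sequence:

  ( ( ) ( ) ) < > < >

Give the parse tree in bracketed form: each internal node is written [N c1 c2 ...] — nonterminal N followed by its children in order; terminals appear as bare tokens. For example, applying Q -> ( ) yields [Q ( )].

[S [Q ( [S [Q ( )] [S [Q ( )]]] )] [S [Q < >] [S [Q < >]]]]

S
Q S
( S ) S
( Q S ) S
( ( ) S ) S
( ( ) Q ) S
( ( ) ( ) ) S
( ( ) ( ) ) Q S
( ( ) ( ) ) < > S
( ( ) ( ) ) < > Q
( ( ) ( ) ) < > < >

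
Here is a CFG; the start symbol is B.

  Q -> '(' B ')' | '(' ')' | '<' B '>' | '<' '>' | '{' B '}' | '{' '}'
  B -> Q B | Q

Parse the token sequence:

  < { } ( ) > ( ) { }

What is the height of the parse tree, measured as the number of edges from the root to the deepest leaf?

[B [Q < [B [Q { }] [B [Q ( )]]] >] [B [Q ( )] [B [Q { }]]]]

5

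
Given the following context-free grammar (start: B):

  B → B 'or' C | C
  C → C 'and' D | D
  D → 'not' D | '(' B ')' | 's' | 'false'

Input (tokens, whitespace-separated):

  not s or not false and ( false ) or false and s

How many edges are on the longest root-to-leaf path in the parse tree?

7

[B [B [B [C [D not [D s]]]] or [C [C [D not [D false]]] and [D ( [B [C [D false]]] )]]] or [C [C [D false]] and [D s]]]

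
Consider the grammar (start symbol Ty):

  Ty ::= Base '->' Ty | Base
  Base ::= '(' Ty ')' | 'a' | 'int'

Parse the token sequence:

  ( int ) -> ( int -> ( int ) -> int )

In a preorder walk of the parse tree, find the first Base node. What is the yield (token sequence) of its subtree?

( int )

[Ty [Base ( [Ty [Base int]] )] -> [Ty [Base ( [Ty [Base int] -> [Ty [Base ( [Ty [Base int]] )] -> [Ty [Base int]]]] )]]]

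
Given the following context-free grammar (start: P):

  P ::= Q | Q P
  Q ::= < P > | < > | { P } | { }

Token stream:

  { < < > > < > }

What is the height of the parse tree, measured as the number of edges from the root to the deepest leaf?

[P [Q { [P [Q < [P [Q < >]] >] [P [Q < >]]] }]]

6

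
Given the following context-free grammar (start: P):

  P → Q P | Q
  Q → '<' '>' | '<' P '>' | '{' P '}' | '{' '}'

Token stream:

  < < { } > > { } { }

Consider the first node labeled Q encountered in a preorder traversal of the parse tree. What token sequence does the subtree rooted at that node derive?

[P [Q < [P [Q < [P [Q { }]] >]] >] [P [Q { }] [P [Q { }]]]]

< < { } > >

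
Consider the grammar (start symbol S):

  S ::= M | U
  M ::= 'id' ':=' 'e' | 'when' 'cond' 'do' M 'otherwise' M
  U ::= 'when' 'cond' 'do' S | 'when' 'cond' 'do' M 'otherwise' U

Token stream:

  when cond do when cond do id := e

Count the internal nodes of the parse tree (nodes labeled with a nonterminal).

[S [U when cond do [S [U when cond do [S [M id := e]]]]]]

6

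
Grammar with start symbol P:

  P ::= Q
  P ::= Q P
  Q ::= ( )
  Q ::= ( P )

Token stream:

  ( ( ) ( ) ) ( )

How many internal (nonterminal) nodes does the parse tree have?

[P [Q ( [P [Q ( )] [P [Q ( )]]] )] [P [Q ( )]]]

8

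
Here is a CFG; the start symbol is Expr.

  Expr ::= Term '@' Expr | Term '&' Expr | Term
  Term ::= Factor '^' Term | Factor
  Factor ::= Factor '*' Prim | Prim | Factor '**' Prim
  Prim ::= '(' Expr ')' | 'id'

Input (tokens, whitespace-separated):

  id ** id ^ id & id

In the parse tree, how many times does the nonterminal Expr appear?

[Expr [Term [Factor [Factor [Prim id]] ** [Prim id]] ^ [Term [Factor [Prim id]]]] & [Expr [Term [Factor [Prim id]]]]]

2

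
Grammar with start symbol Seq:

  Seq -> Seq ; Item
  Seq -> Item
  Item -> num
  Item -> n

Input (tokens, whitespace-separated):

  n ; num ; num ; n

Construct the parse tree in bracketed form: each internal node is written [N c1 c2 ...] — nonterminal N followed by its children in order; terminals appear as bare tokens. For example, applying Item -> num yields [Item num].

Seq
Seq ; Item
Seq ; Item ; Item
Seq ; Item ; Item ; Item
Item ; Item ; Item ; Item
n ; Item ; Item ; Item
n ; num ; Item ; Item
n ; num ; num ; Item
n ; num ; num ; n

[Seq [Seq [Seq [Seq [Item n]] ; [Item num]] ; [Item num]] ; [Item n]]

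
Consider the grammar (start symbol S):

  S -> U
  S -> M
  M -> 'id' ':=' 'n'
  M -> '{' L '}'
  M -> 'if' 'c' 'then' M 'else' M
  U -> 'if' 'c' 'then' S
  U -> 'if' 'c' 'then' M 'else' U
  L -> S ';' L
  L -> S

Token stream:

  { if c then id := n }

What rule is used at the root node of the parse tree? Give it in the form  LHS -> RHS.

[S [M { [L [S [U if c then [S [M id := n]]]]] }]]

S -> M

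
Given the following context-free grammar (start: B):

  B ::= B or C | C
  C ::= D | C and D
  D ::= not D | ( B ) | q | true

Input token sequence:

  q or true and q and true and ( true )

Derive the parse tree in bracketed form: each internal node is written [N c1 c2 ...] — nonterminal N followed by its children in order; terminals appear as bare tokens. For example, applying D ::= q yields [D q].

B
B or C
C or C
D or C
q or C
q or C and D
q or C and D and D
q or C and D and D and D
q or D and D and D and D
q or true and D and D and D
q or true and q and D and D
q or true and q and true and D
q or true and q and true and ( B )
q or true and q and true and ( C )
q or true and q and true and ( D )
q or true and q and true and ( true )

[B [B [C [D q]]] or [C [C [C [C [D true]] and [D q]] and [D true]] and [D ( [B [C [D true]]] )]]]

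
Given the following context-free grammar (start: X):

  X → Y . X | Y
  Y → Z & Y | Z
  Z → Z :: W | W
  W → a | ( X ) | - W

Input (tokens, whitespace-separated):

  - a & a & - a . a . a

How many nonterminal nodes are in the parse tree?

20

[X [Y [Z [W - [W a]]] & [Y [Z [W a]] & [Y [Z [W - [W a]]]]]] . [X [Y [Z [W a]]] . [X [Y [Z [W a]]]]]]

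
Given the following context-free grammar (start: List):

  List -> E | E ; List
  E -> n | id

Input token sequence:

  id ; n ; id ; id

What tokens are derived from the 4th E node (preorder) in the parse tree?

id

[List [E id] ; [List [E n] ; [List [E id] ; [List [E id]]]]]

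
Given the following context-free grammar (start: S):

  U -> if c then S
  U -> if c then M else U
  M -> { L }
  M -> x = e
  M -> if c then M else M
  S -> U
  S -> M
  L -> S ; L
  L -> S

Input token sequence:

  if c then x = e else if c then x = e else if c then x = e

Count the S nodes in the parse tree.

2

[S [U if c then [M x = e] else [U if c then [M x = e] else [U if c then [S [M x = e]]]]]]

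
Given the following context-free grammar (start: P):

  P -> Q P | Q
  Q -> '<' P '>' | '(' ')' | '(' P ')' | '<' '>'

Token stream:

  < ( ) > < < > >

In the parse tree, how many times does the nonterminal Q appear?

4

[P [Q < [P [Q ( )]] >] [P [Q < [P [Q < >]] >]]]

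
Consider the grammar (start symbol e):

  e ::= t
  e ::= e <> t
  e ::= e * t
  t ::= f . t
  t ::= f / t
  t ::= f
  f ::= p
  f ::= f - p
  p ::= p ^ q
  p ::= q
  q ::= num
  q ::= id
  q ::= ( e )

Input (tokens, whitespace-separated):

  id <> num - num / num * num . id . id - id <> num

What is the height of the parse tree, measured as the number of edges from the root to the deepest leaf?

9

[e [e [e [e [t [f [p [q id]]]]] <> [t [f [f [p [q num]]] - [p [q num]]] / [t [f [p [q num]]]]]] * [t [f [p [q num]]] . [t [f [p [q id]]] . [t [f [f [p [q id]]] - [p [q id]]]]]]] <> [t [f [p [q num]]]]]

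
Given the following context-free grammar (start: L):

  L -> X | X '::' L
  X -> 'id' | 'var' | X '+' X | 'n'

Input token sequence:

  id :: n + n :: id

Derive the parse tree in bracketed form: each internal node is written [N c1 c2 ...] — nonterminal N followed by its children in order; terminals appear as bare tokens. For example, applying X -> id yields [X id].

[L [X id] :: [L [X [X n] + [X n]] :: [L [X id]]]]

L
X :: L
id :: L
id :: X :: L
id :: X + X :: L
id :: n + X :: L
id :: n + n :: L
id :: n + n :: X
id :: n + n :: id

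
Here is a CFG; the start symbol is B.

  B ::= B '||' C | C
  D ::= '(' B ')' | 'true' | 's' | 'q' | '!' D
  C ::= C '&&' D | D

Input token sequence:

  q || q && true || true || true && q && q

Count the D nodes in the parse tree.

7

[B [B [B [B [C [D q]]] || [C [C [D q]] && [D true]]] || [C [D true]]] || [C [C [C [D true]] && [D q]] && [D q]]]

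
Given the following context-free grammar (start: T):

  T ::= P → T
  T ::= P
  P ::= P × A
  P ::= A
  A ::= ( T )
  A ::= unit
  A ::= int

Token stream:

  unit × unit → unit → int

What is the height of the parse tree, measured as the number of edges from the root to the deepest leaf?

[T [P [P [A unit]] × [A unit]] → [T [P [A unit]] → [T [P [A int]]]]]

5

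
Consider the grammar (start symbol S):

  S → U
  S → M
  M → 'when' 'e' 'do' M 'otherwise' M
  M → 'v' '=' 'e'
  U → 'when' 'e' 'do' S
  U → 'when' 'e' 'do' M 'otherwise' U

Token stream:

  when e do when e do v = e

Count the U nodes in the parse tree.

[S [U when e do [S [U when e do [S [M v = e]]]]]]

2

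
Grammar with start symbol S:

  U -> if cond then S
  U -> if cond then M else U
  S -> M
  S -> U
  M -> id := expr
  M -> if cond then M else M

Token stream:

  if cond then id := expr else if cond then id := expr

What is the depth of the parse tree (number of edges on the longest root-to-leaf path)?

5

[S [U if cond then [M id := expr] else [U if cond then [S [M id := expr]]]]]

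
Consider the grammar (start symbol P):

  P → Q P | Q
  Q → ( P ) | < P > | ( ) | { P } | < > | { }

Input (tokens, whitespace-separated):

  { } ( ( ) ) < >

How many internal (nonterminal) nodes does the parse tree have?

[P [Q { }] [P [Q ( [P [Q ( )]] )] [P [Q < >]]]]

8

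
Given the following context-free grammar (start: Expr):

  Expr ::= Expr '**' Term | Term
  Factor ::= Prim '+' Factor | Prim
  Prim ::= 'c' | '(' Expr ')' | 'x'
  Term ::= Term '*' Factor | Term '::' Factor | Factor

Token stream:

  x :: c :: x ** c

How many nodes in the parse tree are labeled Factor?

4

[Expr [Expr [Term [Term [Term [Factor [Prim x]]] :: [Factor [Prim c]]] :: [Factor [Prim x]]]] ** [Term [Factor [Prim c]]]]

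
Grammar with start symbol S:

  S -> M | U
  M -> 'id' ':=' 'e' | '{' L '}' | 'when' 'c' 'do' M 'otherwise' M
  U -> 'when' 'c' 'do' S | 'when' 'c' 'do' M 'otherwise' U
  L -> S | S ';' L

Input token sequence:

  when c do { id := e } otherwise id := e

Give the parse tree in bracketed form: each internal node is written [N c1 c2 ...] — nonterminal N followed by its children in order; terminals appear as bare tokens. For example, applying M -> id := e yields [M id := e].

S
M
when c do M otherwise M
when c do { L } otherwise M
when c do { S } otherwise M
when c do { M } otherwise M
when c do { id := e } otherwise M
when c do { id := e } otherwise id := e

[S [M when c do [M { [L [S [M id := e]]] }] otherwise [M id := e]]]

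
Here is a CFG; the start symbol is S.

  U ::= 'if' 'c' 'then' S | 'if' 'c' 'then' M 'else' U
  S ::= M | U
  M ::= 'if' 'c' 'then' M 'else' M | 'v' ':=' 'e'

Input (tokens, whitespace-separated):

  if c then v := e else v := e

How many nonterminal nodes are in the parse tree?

4

[S [M if c then [M v := e] else [M v := e]]]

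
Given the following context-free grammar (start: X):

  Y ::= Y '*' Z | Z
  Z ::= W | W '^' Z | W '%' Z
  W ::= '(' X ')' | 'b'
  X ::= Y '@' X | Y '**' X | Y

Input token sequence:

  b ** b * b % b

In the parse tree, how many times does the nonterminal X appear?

2

[X [Y [Z [W b]]] ** [X [Y [Y [Z [W b]]] * [Z [W b] % [Z [W b]]]]]]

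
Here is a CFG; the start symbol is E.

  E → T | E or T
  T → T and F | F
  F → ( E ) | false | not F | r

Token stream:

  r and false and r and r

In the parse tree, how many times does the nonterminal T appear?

4

[E [T [T [T [T [F r]] and [F false]] and [F r]] and [F r]]]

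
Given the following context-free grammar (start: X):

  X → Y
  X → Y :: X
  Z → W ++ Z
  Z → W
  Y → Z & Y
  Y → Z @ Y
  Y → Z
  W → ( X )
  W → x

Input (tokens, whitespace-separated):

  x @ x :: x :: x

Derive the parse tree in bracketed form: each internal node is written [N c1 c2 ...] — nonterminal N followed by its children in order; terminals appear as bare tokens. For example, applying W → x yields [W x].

X
Y :: X
Z @ Y :: X
W @ Y :: X
x @ Y :: X
x @ Z :: X
x @ W :: X
x @ x :: X
x @ x :: Y :: X
x @ x :: Z :: X
x @ x :: W :: X
x @ x :: x :: X
x @ x :: x :: Y
x @ x :: x :: Z
x @ x :: x :: W
x @ x :: x :: x

[X [Y [Z [W x]] @ [Y [Z [W x]]]] :: [X [Y [Z [W x]]] :: [X [Y [Z [W x]]]]]]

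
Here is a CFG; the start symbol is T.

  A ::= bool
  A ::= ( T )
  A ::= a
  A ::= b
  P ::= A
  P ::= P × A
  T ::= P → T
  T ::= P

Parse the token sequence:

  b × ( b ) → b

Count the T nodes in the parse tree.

[T [P [P [A b]] × [A ( [T [P [A b]]] )]] → [T [P [A b]]]]

3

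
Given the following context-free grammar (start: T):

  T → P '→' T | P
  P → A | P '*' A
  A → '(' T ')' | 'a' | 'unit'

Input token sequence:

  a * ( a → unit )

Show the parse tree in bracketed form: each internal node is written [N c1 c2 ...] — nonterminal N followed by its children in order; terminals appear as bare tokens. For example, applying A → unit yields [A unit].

T
P
P * A
A * A
a * A
a * ( T )
a * ( P → T )
a * ( A → T )
a * ( a → T )
a * ( a → P )
a * ( a → A )
a * ( a → unit )

[T [P [P [A a]] * [A ( [T [P [A a]] → [T [P [A unit]]]] )]]]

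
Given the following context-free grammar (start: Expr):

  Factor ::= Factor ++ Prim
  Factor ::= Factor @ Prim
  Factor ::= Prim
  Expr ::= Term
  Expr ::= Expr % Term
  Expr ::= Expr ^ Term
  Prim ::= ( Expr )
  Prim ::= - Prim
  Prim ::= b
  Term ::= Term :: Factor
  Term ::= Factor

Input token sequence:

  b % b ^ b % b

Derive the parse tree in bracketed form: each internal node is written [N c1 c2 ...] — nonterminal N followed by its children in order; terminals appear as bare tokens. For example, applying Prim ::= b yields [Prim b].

[Expr [Expr [Expr [Expr [Term [Factor [Prim b]]]] % [Term [Factor [Prim b]]]] ^ [Term [Factor [Prim b]]]] % [Term [Factor [Prim b]]]]

Expr
Expr % Term
Expr ^ Term % Term
Expr % Term ^ Term % Term
Term % Term ^ Term % Term
Factor % Term ^ Term % Term
Prim % Term ^ Term % Term
b % Term ^ Term % Term
b % Factor ^ Term % Term
b % Prim ^ Term % Term
b % b ^ Term % Term
b % b ^ Factor % Term
b % b ^ Prim % Term
b % b ^ b % Term
b % b ^ b % Factor
b % b ^ b % Prim
b % b ^ b % b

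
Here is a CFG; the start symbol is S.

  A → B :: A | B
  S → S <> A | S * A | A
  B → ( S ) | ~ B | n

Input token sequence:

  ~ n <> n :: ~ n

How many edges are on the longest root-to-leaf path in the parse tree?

[S [S [A [B ~ [B n]]]] <> [A [B n] :: [A [B ~ [B n]]]]]

5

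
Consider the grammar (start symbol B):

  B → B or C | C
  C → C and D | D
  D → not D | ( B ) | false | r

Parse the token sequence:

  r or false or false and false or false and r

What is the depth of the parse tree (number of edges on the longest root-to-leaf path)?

6

[B [B [B [B [C [D r]]] or [C [D false]]] or [C [C [D false]] and [D false]]] or [C [C [D false]] and [D r]]]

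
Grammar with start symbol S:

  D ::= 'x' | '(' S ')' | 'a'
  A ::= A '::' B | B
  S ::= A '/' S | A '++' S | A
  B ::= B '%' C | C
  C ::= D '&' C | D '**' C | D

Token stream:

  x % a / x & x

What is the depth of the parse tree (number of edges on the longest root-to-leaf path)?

[S [A [B [B [C [D x]]] % [C [D a]]]] / [S [A [B [C [D x] & [C [D x]]]]]]]

7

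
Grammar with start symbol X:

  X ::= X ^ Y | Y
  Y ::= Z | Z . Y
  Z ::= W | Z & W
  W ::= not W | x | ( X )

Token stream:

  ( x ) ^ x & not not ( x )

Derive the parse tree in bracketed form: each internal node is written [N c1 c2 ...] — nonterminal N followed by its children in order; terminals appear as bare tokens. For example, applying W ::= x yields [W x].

[X [X [Y [Z [W ( [X [Y [Z [W x]]]] )]]]] ^ [Y [Z [Z [W x]] & [W not [W not [W ( [X [Y [Z [W x]]]] )]]]]]]

X
X ^ Y
Y ^ Y
Z ^ Y
W ^ Y
( X ) ^ Y
( Y ) ^ Y
( Z ) ^ Y
( W ) ^ Y
( x ) ^ Y
( x ) ^ Z
( x ) ^ Z & W
( x ) ^ W & W
( x ) ^ x & W
( x ) ^ x & not W
( x ) ^ x & not not W
( x ) ^ x & not not ( X )
( x ) ^ x & not not ( Y )
( x ) ^ x & not not ( Z )
( x ) ^ x & not not ( W )
( x ) ^ x & not not ( x )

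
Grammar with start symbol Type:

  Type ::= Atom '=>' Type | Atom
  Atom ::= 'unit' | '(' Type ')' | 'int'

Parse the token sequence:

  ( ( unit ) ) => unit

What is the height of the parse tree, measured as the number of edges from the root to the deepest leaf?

6

[Type [Atom ( [Type [Atom ( [Type [Atom unit]] )]] )] => [Type [Atom unit]]]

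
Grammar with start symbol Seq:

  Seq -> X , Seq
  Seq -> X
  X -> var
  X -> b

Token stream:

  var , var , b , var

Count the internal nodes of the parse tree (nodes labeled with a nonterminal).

8

[Seq [X var] , [Seq [X var] , [Seq [X b] , [Seq [X var]]]]]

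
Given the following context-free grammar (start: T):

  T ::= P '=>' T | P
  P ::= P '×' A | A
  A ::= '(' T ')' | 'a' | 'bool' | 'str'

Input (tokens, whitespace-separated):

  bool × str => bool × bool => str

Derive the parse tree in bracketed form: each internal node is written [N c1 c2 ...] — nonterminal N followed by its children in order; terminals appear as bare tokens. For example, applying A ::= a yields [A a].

T
P => T
P × A => T
A × A => T
bool × A => T
bool × str => T
bool × str => P => T
bool × str => P × A => T
bool × str => A × A => T
bool × str => bool × A => T
bool × str => bool × bool => T
bool × str => bool × bool => P
bool × str => bool × bool => A
bool × str => bool × bool => str

[T [P [P [A bool]] × [A str]] => [T [P [P [A bool]] × [A bool]] => [T [P [A str]]]]]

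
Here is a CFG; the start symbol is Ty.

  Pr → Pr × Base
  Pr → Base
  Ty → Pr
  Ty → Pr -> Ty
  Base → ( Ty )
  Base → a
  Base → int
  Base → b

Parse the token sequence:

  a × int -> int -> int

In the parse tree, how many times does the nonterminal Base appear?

[Ty [Pr [Pr [Base a]] × [Base int]] -> [Ty [Pr [Base int]] -> [Ty [Pr [Base int]]]]]

4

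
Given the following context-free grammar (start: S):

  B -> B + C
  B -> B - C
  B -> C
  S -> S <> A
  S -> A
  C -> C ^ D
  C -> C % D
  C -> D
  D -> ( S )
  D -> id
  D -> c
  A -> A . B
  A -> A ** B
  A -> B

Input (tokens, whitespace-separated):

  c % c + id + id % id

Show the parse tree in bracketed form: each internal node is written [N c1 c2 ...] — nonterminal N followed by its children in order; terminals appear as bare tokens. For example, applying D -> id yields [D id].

[S [A [B [B [B [C [C [D c]] % [D c]]] + [C [D id]]] + [C [C [D id]] % [D id]]]]]

S
A
B
B + C
B + C + C
C + C + C
C % D + C + C
D % D + C + C
c % D + C + C
c % c + C + C
c % c + D + C
c % c + id + C
c % c + id + C % D
c % c + id + D % D
c % c + id + id % D
c % c + id + id % id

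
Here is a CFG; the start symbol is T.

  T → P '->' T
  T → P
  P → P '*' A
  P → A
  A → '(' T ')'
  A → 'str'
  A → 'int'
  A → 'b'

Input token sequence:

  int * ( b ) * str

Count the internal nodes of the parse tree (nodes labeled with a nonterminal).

10

[T [P [P [P [A int]] * [A ( [T [P [A b]]] )]] * [A str]]]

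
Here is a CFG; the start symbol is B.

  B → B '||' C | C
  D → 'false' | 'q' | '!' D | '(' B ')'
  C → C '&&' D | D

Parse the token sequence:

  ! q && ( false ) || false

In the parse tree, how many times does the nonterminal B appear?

3

[B [B [C [C [D ! [D q]]] && [D ( [B [C [D false]]] )]]] || [C [D false]]]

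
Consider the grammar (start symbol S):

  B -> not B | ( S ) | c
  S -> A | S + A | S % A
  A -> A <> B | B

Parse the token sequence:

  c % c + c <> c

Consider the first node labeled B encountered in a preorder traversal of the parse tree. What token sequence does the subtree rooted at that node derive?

c

[S [S [S [A [B c]]] % [A [B c]]] + [A [A [B c]] <> [B c]]]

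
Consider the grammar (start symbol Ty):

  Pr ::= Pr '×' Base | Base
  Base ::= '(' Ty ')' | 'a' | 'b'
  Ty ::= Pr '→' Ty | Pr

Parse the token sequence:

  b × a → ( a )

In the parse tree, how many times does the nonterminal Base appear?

4

[Ty [Pr [Pr [Base b]] × [Base a]] → [Ty [Pr [Base ( [Ty [Pr [Base a]]] )]]]]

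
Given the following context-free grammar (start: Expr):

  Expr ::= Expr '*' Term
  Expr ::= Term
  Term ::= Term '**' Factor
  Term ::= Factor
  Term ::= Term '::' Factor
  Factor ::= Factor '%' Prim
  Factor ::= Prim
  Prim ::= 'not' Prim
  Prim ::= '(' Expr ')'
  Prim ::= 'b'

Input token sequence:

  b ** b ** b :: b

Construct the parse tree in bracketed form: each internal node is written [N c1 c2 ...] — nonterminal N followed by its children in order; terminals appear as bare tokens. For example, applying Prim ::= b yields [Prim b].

Expr
Term
Term :: Factor
Term ** Factor :: Factor
Term ** Factor ** Factor :: Factor
Factor ** Factor ** Factor :: Factor
Prim ** Factor ** Factor :: Factor
b ** Factor ** Factor :: Factor
b ** Prim ** Factor :: Factor
b ** b ** Factor :: Factor
b ** b ** Prim :: Factor
b ** b ** b :: Factor
b ** b ** b :: Prim
b ** b ** b :: b

[Expr [Term [Term [Term [Term [Factor [Prim b]]] ** [Factor [Prim b]]] ** [Factor [Prim b]]] :: [Factor [Prim b]]]]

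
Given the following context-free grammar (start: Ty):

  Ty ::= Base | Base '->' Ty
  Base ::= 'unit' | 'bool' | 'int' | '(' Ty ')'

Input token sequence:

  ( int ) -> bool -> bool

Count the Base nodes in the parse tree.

4

[Ty [Base ( [Ty [Base int]] )] -> [Ty [Base bool] -> [Ty [Base bool]]]]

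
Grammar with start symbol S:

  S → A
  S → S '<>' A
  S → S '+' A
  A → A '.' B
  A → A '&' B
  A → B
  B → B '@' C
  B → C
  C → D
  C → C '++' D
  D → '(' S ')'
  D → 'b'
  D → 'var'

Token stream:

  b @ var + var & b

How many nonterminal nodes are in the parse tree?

17

[S [S [A [B [B [C [D b]]] @ [C [D var]]]]] + [A [A [B [C [D var]]]] & [B [C [D b]]]]]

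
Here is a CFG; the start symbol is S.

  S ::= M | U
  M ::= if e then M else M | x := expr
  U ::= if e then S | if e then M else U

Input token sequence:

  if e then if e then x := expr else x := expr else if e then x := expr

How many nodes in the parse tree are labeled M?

[S [U if e then [M if e then [M x := expr] else [M x := expr]] else [U if e then [S [M x := expr]]]]]

4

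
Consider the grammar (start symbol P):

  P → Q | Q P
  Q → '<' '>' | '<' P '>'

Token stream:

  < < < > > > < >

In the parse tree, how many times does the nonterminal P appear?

4

[P [Q < [P [Q < [P [Q < >]] >]] >] [P [Q < >]]]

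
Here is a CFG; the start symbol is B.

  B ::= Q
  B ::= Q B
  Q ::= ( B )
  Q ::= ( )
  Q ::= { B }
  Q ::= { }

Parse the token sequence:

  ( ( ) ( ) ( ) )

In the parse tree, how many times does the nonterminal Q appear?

[B [Q ( [B [Q ( )] [B [Q ( )] [B [Q ( )]]]] )]]

4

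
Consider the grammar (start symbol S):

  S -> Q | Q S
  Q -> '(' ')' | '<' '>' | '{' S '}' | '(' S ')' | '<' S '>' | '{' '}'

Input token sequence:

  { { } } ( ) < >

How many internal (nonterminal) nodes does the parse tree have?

8

[S [Q { [S [Q { }]] }] [S [Q ( )] [S [Q < >]]]]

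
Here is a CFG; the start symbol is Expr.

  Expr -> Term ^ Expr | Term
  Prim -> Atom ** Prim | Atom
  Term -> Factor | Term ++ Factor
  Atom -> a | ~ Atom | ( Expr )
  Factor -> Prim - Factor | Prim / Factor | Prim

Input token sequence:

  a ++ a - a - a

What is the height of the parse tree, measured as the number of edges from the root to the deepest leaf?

[Expr [Term [Term [Factor [Prim [Atom a]]]] ++ [Factor [Prim [Atom a]] - [Factor [Prim [Atom a]] - [Factor [Prim [Atom a]]]]]]]

7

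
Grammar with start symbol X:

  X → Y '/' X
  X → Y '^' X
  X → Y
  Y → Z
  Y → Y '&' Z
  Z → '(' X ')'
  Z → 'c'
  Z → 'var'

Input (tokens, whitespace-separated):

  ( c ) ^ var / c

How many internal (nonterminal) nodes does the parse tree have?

12

[X [Y [Z ( [X [Y [Z c]]] )]] ^ [X [Y [Z var]] / [X [Y [Z c]]]]]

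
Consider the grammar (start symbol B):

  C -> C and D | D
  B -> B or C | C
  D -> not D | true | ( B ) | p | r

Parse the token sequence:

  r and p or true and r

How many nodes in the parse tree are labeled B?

[B [B [C [C [D r]] and [D p]]] or [C [C [D true]] and [D r]]]

2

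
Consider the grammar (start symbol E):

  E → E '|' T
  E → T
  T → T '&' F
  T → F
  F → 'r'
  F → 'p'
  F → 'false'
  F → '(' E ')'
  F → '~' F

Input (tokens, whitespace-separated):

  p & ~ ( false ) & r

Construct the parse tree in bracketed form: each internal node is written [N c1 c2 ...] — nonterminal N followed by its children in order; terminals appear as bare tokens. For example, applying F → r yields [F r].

E
T
T & F
T & F & F
F & F & F
p & F & F
p & ~ F & F
p & ~ ( E ) & F
p & ~ ( T ) & F
p & ~ ( F ) & F
p & ~ ( false ) & F
p & ~ ( false ) & r

[E [T [T [T [F p]] & [F ~ [F ( [E [T [F false]]] )]]] & [F r]]]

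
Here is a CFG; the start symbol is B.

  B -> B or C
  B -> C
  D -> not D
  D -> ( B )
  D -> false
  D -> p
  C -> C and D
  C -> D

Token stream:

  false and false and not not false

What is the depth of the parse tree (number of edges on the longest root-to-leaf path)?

[B [C [C [C [D false]] and [D false]] and [D not [D not [D false]]]]]

5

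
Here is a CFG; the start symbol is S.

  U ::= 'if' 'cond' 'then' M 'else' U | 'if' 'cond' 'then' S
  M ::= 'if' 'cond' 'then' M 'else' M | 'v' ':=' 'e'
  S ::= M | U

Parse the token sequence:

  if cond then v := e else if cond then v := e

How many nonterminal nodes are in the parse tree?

[S [U if cond then [M v := e] else [U if cond then [S [M v := e]]]]]

6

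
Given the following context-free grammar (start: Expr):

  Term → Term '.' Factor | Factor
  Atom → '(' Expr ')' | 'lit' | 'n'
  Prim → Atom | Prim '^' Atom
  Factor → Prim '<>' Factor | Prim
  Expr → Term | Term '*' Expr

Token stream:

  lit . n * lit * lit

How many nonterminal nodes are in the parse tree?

19

[Expr [Term [Term [Factor [Prim [Atom lit]]]] . [Factor [Prim [Atom n]]]] * [Expr [Term [Factor [Prim [Atom lit]]]] * [Expr [Term [Factor [Prim [Atom lit]]]]]]]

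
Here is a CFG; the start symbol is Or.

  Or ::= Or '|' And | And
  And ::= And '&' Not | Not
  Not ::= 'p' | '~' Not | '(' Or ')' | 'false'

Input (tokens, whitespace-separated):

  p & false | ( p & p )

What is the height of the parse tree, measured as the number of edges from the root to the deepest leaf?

[Or [Or [And [And [Not p]] & [Not false]]] | [And [Not ( [Or [And [And [Not p]] & [Not p]]] )]]]

7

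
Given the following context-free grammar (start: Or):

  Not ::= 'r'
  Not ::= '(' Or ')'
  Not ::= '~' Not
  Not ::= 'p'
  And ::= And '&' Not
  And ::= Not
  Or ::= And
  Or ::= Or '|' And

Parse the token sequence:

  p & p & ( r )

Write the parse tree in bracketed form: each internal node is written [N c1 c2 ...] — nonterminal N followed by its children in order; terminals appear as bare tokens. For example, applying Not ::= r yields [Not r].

Or
And
And & Not
And & Not & Not
Not & Not & Not
p & Not & Not
p & p & Not
p & p & ( Or )
p & p & ( And )
p & p & ( Not )
p & p & ( r )

[Or [And [And [And [Not p]] & [Not p]] & [Not ( [Or [And [Not r]]] )]]]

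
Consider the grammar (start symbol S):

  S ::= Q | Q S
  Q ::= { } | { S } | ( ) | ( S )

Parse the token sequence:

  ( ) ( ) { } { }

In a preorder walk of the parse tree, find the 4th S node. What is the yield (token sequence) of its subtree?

[S [Q ( )] [S [Q ( )] [S [Q { }] [S [Q { }]]]]]

{ }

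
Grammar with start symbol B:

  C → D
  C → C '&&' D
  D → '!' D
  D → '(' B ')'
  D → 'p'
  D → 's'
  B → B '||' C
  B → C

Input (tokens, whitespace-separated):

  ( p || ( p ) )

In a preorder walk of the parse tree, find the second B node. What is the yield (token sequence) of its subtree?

[B [C [D ( [B [B [C [D p]]] || [C [D ( [B [C [D p]]] )]]] )]]]

p || ( p )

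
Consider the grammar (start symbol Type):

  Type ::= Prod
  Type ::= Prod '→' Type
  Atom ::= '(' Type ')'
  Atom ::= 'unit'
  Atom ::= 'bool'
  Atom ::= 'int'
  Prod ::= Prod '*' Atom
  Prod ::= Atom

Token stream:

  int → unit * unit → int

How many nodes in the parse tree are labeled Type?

3

[Type [Prod [Atom int]] → [Type [Prod [Prod [Atom unit]] * [Atom unit]] → [Type [Prod [Atom int]]]]]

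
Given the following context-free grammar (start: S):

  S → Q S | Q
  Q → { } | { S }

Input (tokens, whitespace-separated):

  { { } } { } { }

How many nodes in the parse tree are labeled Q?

4

[S [Q { [S [Q { }]] }] [S [Q { }] [S [Q { }]]]]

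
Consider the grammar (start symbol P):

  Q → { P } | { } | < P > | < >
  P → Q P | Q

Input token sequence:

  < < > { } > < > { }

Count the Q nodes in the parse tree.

5

[P [Q < [P [Q < >] [P [Q { }]]] >] [P [Q < >] [P [Q { }]]]]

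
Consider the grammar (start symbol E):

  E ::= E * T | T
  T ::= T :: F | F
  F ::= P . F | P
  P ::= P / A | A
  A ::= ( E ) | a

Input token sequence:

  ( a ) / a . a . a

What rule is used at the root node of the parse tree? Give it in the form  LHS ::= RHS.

E ::= T

[E [T [F [P [P [A ( [E [T [F [P [A a]]]]] )]] / [A a]] . [F [P [A a]] . [F [P [A a]]]]]]]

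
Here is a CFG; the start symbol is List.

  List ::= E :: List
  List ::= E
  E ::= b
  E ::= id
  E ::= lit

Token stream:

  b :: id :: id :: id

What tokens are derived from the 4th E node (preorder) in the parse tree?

id

[List [E b] :: [List [E id] :: [List [E id] :: [List [E id]]]]]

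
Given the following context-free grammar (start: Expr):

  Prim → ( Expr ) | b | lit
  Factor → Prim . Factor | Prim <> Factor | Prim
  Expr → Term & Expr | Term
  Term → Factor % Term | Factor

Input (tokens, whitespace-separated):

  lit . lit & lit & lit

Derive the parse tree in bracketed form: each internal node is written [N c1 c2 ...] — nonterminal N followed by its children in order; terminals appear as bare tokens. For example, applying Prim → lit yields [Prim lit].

[Expr [Term [Factor [Prim lit] . [Factor [Prim lit]]]] & [Expr [Term [Factor [Prim lit]]] & [Expr [Term [Factor [Prim lit]]]]]]

Expr
Term & Expr
Factor & Expr
Prim . Factor & Expr
lit . Factor & Expr
lit . Prim & Expr
lit . lit & Expr
lit . lit & Term & Expr
lit . lit & Factor & Expr
lit . lit & Prim & Expr
lit . lit & lit & Expr
lit . lit & lit & Term
lit . lit & lit & Factor
lit . lit & lit & Prim
lit . lit & lit & lit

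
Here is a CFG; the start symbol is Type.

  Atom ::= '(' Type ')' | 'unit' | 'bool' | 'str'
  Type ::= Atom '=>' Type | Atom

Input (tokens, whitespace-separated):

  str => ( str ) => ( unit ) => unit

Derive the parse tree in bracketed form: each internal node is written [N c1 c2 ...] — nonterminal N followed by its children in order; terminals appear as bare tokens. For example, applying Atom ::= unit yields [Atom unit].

[Type [Atom str] => [Type [Atom ( [Type [Atom str]] )] => [Type [Atom ( [Type [Atom unit]] )] => [Type [Atom unit]]]]]

Type
Atom => Type
str => Type
str => Atom => Type
str => ( Type ) => Type
str => ( Atom ) => Type
str => ( str ) => Type
str => ( str ) => Atom => Type
str => ( str ) => ( Type ) => Type
str => ( str ) => ( Atom ) => Type
str => ( str ) => ( unit ) => Type
str => ( str ) => ( unit ) => Atom
str => ( str ) => ( unit ) => unit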